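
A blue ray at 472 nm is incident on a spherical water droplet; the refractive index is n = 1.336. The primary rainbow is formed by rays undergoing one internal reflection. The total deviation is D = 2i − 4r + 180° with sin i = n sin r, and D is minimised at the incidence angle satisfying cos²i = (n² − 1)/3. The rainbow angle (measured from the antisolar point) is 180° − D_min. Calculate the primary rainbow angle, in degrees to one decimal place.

41.6°

cos²i = (1.78490 − 1)/3 = 0.26163; i = arccos(0.51150) = 59.236°.
sin r = sin 59.236°/1.336 = 0.64318; r = 40.029°.
D_min = 2·59.236° − 4·40.029° + 180° = 138.356°.
Rainbow angle = 180° − D_min = 41.644°.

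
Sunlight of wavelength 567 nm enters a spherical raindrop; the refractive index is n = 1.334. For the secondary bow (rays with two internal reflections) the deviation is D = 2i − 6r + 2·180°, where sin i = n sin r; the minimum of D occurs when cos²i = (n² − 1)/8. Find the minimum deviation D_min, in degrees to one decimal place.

cos²i = (1.77956 − 1)/8 = 0.09744; i = arccos(0.31216) = 71.810°.
sin r = sin 71.810°/1.334 = 0.71217; r = 45.411°.
D_min = 2·71.810° − 6·45.411° + 360° = 231.153°.

231.2°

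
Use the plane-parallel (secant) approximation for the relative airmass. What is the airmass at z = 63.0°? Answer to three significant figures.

X = sec z = 1/cos 63.0° = 1/0.4540 = 2.2027.

2.20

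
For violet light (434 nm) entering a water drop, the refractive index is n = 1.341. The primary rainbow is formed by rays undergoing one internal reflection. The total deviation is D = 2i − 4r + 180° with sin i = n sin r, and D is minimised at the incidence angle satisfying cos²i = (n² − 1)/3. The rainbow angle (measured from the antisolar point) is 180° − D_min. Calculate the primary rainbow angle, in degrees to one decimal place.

cos²i = (1.79828 − 1)/3 = 0.26609; i = arccos(0.51584) = 58.946°.
sin r = sin 58.946°/1.341 = 0.63884; r = 39.705°.
D_min = 2·58.946° − 4·39.705° + 180° = 139.071°.
Rainbow angle = 180° − D_min = 40.929°.

40.9°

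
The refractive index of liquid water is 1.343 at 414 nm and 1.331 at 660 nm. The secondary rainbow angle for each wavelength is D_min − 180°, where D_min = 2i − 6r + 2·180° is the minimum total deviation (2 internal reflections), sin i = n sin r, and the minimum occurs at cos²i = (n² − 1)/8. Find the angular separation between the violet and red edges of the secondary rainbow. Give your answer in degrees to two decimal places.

At 414 nm (n = 1.343): cos²i = 0.10046 → i = 71.522°, r = 44.928°, D_min = 233.478°, rainbow angle = 53.478°.
At 660 nm (n = 1.331): cos²i = 0.09645 → i = 71.907°, r = 45.575°, D_min = 230.365°, rainbow angle = 50.365°.
Angular width = |53.478° − 50.365°| = 3.113°.

3.11°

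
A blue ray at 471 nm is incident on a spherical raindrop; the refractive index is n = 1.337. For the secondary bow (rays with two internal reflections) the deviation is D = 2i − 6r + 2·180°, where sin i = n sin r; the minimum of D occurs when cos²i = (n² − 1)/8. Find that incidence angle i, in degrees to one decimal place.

cos²i = (1.337² − 1)/8 = (1.78757 − 1)/8 = 0.09845.
cos i = 0.31376, so i = 71.714°.

71.7°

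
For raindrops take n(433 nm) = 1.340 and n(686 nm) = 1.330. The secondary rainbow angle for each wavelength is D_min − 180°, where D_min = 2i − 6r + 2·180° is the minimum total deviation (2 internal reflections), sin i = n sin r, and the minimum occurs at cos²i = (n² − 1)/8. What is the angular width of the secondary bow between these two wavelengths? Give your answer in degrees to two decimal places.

At 433 nm (n = 1.340): cos²i = 0.09945 → i = 71.618°, r = 45.088°, D_min = 232.709°, rainbow angle = 52.709°.
At 686 nm (n = 1.330): cos²i = 0.09611 → i = 71.940°, r = 45.630°, D_min = 230.101°, rainbow angle = 50.101°.
Angular width = |52.709° − 50.101°| = 2.608°.

2.61°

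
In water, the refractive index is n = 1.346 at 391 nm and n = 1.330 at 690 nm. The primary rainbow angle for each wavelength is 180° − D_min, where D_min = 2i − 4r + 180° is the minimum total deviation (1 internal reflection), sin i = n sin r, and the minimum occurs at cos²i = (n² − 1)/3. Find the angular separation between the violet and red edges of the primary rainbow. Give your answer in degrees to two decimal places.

At 391 nm (n = 1.346): cos²i = 0.27057 → i = 58.657°, r = 39.384°, D_min = 139.775°, rainbow angle = 40.225°.
At 690 nm (n = 1.330): cos²i = 0.25630 → i = 59.585°, r = 40.422°, D_min = 137.484°, rainbow angle = 42.516°.
Angular width = |40.225° − 42.516°| = 2.292°.

2.29°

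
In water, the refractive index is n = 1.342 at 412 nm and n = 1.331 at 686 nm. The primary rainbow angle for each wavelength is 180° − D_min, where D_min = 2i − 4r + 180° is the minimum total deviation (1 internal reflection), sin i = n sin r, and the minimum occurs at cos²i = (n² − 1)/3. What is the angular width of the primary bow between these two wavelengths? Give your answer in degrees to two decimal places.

At 412 nm (n = 1.342): cos²i = 0.26699 → i = 58.888°, r = 39.641°, D_min = 139.213°, rainbow angle = 40.787°.
At 686 nm (n = 1.331): cos²i = 0.25719 → i = 59.527°, r = 40.356°, D_min = 137.630°, rainbow angle = 42.370°.
Angular width = |40.787° − 42.370°| = 1.583°.

1.58°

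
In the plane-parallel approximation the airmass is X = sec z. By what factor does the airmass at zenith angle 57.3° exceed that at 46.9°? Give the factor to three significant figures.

1.26

X(57.3°)/X(46.9°) = sec 57.3° / sec 46.9° = cos 46.9° / cos 57.3° = 0.6833/0.5402 = 1.2648.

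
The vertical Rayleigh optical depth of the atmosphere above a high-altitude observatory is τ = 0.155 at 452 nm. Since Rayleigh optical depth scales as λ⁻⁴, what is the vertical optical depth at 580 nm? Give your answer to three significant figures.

0.0572

τ(580 nm) = τ(452 nm) × (452/580)⁴ = 0.155 × (0.7793)⁴ = 0.155 × 0.3688 = 0.0572.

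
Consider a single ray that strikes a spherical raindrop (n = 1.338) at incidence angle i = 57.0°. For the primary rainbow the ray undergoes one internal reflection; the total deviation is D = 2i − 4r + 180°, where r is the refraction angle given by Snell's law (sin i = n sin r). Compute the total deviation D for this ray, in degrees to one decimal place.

sin r = sin 57.0° / 1.338 = 0.8387/1.338 = 0.6268; r = 38.82°.
D = 2·57.0° − 4·38.82° + 180° = 114.00° − 155.26° + 180° = 138.74°.

138.7°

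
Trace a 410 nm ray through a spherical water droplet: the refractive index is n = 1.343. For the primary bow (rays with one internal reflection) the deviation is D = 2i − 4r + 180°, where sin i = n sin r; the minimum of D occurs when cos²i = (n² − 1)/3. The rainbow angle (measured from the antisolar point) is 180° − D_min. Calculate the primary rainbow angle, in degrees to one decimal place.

cos²i = (1.80365 − 1)/3 = 0.26788; i = arccos(0.51757) = 58.830°.
sin r = sin 58.830°/1.343 = 0.63711; r = 39.577°.
D_min = 2·58.830° − 4·39.577° + 180° = 139.354°.
Rainbow angle = 180° − D_min = 40.646°.

40.6°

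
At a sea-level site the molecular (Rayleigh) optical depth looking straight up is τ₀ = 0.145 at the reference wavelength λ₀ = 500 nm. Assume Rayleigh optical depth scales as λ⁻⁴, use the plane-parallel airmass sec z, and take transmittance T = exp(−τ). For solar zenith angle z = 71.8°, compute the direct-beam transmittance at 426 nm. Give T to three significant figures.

sec 71.8° = 3.2017.
τ = 0.145 × (500/426)⁴ × 3.2017 = 0.145 × 1.8978 × 3.2017 = 0.8810.
T = exp(−0.8810) = 0.4144.

0.414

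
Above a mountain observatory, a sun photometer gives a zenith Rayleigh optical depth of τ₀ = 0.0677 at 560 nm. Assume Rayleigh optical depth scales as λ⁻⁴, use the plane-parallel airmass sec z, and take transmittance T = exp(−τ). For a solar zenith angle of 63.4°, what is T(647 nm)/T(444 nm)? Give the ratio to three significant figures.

1.35

Airmass: sec 63.4° = 2.2333.
τ(647 nm) = 0.0677 × (560/647)⁴ × 2.2333 = 0.0677 × 0.5612 × 2.2333 = 0.0849.
τ(444 nm) = 0.0677 × (560/444)⁴ × 2.2333 = 0.0677 × 2.5306 × 2.2333 = 0.3826.
T(647)/T(444) = exp(τ_B − τ_A) = exp(0.2978) = 1.3468.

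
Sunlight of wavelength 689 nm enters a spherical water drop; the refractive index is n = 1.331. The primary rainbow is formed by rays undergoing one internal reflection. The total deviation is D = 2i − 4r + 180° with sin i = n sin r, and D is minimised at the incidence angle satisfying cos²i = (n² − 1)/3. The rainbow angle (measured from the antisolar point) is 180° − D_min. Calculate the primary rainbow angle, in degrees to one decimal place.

cos²i = (1.77156 − 1)/3 = 0.25719; i = arccos(0.50714) = 59.527°.
sin r = sin 59.527°/1.331 = 0.64753; r = 40.356°.
D_min = 2·59.527° − 4·40.356° + 180° = 137.630°.
Rainbow angle = 180° − D_min = 42.370°.

42.4°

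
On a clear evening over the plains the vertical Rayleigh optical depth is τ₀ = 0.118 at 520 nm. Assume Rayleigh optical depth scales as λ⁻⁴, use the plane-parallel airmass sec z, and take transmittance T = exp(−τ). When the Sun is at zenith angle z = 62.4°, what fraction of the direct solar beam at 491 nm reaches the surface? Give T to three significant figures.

sec 62.4° = 2.1584.
τ = 0.118 × (520/491)⁴ × 2.1584 = 0.118 × 1.2580 × 2.1584 = 0.3204.
T = exp(−0.3204) = 0.7258.

0.726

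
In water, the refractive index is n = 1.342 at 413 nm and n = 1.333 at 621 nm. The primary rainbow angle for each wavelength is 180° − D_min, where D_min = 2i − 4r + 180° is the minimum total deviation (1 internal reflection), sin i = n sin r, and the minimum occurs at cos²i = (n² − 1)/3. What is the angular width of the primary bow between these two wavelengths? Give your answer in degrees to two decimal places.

At 413 nm (n = 1.342): cos²i = 0.26699 → i = 58.888°, r = 39.641°, D_min = 139.213°, rainbow angle = 40.787°.
At 621 nm (n = 1.333): cos²i = 0.25896 → i = 59.410°, r = 40.225°, D_min = 137.922°, rainbow angle = 42.078°.
Angular width = |40.787° − 42.078°| = 1.291°.

1.29°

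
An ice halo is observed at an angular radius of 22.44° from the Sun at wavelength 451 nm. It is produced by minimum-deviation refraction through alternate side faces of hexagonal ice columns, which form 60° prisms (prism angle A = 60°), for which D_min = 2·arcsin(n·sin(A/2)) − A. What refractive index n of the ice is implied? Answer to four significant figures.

Rearranging: n = sin((D_min + A)/2) / sin(A/2).
(D_min + A)/2 = (22.44° + 60°)/2 = 41.220°.
n = sin 41.220° / sin 30° = 0.6590 / 0.5000 = 1.3179.

1.318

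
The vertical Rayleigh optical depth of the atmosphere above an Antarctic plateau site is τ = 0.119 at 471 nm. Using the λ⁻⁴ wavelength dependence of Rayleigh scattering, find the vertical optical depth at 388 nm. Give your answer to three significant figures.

0.258

τ(388 nm) = τ(471 nm) × (471/388)⁴ = 0.119 × (1.2139)⁴ = 0.119 × 2.1715 = 0.2584.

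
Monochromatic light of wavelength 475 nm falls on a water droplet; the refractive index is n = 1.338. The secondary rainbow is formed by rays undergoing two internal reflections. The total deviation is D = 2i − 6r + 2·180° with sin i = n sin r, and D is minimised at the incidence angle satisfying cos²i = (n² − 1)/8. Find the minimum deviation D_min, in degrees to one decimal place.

232.2°

cos²i = (1.79024 − 1)/8 = 0.09878; i = arccos(0.31429) = 71.682°.
sin r = sin 71.682°/1.338 = 0.70951; r = 45.195°.
D_min = 2·71.682° − 6·45.195° + 360° = 232.193°.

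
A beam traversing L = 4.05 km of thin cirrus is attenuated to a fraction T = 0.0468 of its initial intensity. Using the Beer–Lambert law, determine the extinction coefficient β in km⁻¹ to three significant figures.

0.756 km⁻¹

Beer–Lambert: T = exp(−βL) ⇒ β = −ln(T)/L = −ln(0.0468)/4.05 = 3.0619/4.05 = 0.756 km⁻¹.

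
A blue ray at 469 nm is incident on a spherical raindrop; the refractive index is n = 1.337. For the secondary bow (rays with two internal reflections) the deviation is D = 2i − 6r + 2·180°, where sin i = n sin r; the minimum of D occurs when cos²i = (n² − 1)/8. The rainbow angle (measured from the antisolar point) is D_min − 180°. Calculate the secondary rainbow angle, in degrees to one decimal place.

51.9°

cos²i = (1.78757 − 1)/8 = 0.09845; i = arccos(0.31376) = 71.714°.
sin r = sin 71.714°/1.337 = 0.71017; r = 45.249°.
D_min = 2·71.714° − 6·45.249° + 360° = 231.934°.
Rainbow angle = D_min − 180° = 51.934°.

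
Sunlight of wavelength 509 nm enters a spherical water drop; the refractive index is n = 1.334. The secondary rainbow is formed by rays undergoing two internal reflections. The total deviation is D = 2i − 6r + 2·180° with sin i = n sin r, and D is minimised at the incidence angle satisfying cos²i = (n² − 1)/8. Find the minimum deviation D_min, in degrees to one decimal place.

231.2°

cos²i = (1.77956 − 1)/8 = 0.09744; i = arccos(0.31216) = 71.810°.
sin r = sin 71.810°/1.334 = 0.71217; r = 45.411°.
D_min = 2·71.810° − 6·45.411° + 360° = 231.153°.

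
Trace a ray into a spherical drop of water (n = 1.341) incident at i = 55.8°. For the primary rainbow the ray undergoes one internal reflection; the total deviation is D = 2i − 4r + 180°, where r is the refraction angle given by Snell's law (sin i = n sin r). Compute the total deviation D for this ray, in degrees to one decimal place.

139.3°

sin r = sin 55.8° / 1.341 = 0.8271/1.341 = 0.6168; r = 38.08°.
D = 2·55.8° − 4·38.08° + 180° = 111.60° − 152.32° + 180° = 139.28°.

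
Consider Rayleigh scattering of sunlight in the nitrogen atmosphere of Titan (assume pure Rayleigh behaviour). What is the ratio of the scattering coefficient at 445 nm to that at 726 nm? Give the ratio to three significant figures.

Rayleigh scattering ∝ λ⁻⁴, so the ratio of coefficients is the inverse fourth power of the wavelength ratio.
σ(445)/σ(726) = (726/445)⁴ = (1.6315)⁴ = 7.084.

7.08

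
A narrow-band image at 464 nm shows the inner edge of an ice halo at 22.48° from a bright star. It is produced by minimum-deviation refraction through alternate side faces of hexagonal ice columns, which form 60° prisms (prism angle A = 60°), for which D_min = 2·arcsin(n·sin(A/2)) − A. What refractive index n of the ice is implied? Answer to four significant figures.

Rearranging: n = sin((D_min + A)/2) / sin(A/2).
(D_min + A)/2 = (22.48° + 60°)/2 = 41.240°.
n = sin 41.240° / sin 30° = 0.6592 / 0.5000 = 1.3184.

1.318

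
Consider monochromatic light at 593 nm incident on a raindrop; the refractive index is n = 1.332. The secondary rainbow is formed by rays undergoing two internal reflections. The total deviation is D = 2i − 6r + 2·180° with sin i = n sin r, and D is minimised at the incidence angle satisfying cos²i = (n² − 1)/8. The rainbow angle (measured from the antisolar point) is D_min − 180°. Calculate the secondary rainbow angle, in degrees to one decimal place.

50.6°

cos²i = (1.77422 − 1)/8 = 0.09678; i = arccos(0.31109) = 71.875°.
sin r = sin 71.875°/1.332 = 0.71350; r = 45.520°.
D_min = 2·71.875° − 6·45.520° + 360° = 230.628°.
Rainbow angle = D_min − 180° = 50.628°.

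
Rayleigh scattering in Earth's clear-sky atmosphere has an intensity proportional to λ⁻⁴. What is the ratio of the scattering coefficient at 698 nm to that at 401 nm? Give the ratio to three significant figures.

0.109

Rayleigh scattering ∝ λ⁻⁴, so the ratio of coefficients is the inverse fourth power of the wavelength ratio.
σ(698)/σ(401) = (401/698)⁴ = (0.5745)⁴ = 0.1089.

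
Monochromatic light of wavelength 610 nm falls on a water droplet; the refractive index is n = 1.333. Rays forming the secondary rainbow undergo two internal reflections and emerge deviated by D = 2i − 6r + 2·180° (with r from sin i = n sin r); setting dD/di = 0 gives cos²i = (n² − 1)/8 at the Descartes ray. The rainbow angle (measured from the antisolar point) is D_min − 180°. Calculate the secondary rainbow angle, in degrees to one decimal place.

cos²i = (1.77689 − 1)/8 = 0.09711; i = arccos(0.31163) = 71.843°.
sin r = sin 71.843°/1.333 = 0.71283; r = 45.466°.
D_min = 2·71.843° − 6·45.466° + 360° = 230.891°.
Rainbow angle = D_min − 180° = 50.891°.

50.9°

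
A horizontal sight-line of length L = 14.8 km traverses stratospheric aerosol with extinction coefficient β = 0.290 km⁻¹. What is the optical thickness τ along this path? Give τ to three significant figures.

4.29

τ = β·L = 0.290 × 14.8 = 4.2920.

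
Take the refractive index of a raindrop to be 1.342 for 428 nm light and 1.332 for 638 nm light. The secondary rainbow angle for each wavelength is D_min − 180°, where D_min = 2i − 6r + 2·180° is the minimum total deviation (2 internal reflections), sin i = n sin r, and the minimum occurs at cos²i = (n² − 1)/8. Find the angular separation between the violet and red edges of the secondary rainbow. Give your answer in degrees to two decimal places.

At 428 nm (n = 1.342): cos²i = 0.10012 → i = 71.554°, r = 44.981°, D_min = 233.222°, rainbow angle = 53.222°.
At 638 nm (n = 1.332): cos²i = 0.09678 → i = 71.875°, r = 45.520°, D_min = 230.628°, rainbow angle = 50.628°.
Angular width = |53.222° − 50.628°| = 2.594°.

2.59°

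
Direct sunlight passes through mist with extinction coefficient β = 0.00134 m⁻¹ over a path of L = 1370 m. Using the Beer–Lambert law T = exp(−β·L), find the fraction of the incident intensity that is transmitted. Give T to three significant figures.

0.159

τ = β·L = 0.00134 × 1370 = 1.8358.
T = exp(−1.8358) = 0.1595.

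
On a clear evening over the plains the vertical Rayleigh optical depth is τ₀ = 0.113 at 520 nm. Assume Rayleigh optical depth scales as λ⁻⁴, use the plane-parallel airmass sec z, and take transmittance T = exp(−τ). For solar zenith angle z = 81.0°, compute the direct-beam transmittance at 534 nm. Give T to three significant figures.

sec 81.0° = 6.3925.
τ = 0.113 × (520/534)⁴ × 6.3925 = 0.113 × 0.8992 × 6.3925 = 0.6495.
T = exp(−0.6495) = 0.5223.

0.522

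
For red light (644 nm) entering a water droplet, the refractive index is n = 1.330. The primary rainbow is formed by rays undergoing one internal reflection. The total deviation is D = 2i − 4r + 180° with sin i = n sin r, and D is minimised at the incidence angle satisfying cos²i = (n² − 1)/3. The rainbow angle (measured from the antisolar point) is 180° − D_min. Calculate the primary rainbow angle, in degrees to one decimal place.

42.5°

cos²i = (1.76890 − 1)/3 = 0.25630; i = arccos(0.50626) = 59.585°.
sin r = sin 59.585°/1.330 = 0.64841; r = 40.422°.
D_min = 2·59.585° − 4·40.422° + 180° = 137.484°.
Rainbow angle = 180° − D_min = 42.516°.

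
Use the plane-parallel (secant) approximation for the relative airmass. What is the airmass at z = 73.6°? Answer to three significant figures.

3.54

X = sec z = 1/cos 73.6° = 1/0.2823 = 3.5418.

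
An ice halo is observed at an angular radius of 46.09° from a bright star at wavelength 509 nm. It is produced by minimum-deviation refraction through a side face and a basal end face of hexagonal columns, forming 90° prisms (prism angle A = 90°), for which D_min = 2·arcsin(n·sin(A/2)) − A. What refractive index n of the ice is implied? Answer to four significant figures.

Rearranging: n = sin((D_min + A)/2) / sin(A/2).
(D_min + A)/2 = (46.09° + 90°)/2 = 68.045°.
n = sin 68.045° / sin 45° = 0.9275 / 0.7071 = 1.3117.

1.312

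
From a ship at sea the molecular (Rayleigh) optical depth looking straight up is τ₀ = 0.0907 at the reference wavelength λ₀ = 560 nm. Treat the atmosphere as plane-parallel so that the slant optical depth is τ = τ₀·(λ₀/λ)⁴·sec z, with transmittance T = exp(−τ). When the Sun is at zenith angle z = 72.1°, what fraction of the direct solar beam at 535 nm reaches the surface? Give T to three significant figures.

0.702

sec 72.1° = 3.2535.
τ = 0.0907 × (560/535)⁴ × 3.2535 = 0.0907 × 1.2004 × 3.2535 = 0.3542.
T = exp(−0.3542) = 0.7017.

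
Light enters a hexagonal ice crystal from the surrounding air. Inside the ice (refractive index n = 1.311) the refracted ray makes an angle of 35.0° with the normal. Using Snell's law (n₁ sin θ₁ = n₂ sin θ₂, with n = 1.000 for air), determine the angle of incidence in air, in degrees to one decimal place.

Snell: sin θ_i = n · sin θ_r = 1.311 × sin 35.0° = 1.311 × 0.5736 = 0.7520.
θ_i = arcsin(0.7520) = 48.76°.

48.8°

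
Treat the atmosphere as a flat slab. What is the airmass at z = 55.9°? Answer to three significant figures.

1.78

X = sec z = 1/cos 55.9° = 1/0.5606 = 1.7837.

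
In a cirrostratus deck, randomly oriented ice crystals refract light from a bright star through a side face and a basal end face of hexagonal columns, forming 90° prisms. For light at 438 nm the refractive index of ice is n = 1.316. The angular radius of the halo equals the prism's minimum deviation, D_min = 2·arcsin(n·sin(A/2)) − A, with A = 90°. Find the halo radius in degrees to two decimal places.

47.04°

n·sin(A/2) = 1.316 × sin 45° = 1.316 × 0.7071 = 0.9306.
D_min = 2·arcsin(0.9306) − 90° = 2 × 68.521° − 90° = 47.042°.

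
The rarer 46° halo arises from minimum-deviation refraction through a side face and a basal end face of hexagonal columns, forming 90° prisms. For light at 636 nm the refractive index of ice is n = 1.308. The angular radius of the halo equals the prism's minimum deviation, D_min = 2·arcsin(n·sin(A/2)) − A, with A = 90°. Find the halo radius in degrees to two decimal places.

n·sin(A/2) = 1.308 × sin 45° = 1.308 × 0.7071 = 0.9249.
D_min = 2·arcsin(0.9249) − 90° = 2 × 67.653° − 90° = 45.305°.

45.31°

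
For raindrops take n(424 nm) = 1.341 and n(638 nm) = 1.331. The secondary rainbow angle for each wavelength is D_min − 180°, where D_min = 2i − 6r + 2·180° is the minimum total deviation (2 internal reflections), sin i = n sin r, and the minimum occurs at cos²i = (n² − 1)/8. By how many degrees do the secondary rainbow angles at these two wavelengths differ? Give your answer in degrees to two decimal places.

At 424 nm (n = 1.341): cos²i = 0.09979 → i = 71.586°, r = 45.034°, D_min = 232.966°, rainbow angle = 52.966°.
At 638 nm (n = 1.331): cos²i = 0.09645 → i = 71.907°, r = 45.575°, D_min = 230.365°, rainbow angle = 50.365°.
Angular width = |52.966° − 50.365°| = 2.601°.

2.60°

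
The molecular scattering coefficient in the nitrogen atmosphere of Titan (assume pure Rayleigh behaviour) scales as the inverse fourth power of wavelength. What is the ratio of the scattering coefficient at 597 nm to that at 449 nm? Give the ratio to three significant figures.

0.320

Rayleigh scattering ∝ λ⁻⁴, so the ratio of coefficients is the inverse fourth power of the wavelength ratio.
σ(597)/σ(449) = (449/597)⁴ = (0.7521)⁴ = 0.32.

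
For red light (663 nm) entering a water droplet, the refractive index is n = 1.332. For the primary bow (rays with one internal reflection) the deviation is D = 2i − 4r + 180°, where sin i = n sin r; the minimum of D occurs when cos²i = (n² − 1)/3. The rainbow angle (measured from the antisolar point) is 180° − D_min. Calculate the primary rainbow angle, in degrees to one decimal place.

42.2°

cos²i = (1.77422 − 1)/3 = 0.25807; i = arccos(0.50801) = 59.469°.
sin r = sin 59.469°/1.332 = 0.64666; r = 40.290°.
D_min = 2·59.469° − 4·40.290° + 180° = 137.776°.
Rainbow angle = 180° − D_min = 42.224°.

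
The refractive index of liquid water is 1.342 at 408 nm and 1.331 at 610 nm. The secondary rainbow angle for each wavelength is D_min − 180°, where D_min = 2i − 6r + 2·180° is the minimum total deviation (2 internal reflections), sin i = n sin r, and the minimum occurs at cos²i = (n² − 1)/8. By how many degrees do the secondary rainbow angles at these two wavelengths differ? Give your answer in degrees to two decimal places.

2.86°

At 408 nm (n = 1.342): cos²i = 0.10012 → i = 71.554°, r = 44.981°, D_min = 233.222°, rainbow angle = 53.222°.
At 610 nm (n = 1.331): cos²i = 0.09645 → i = 71.907°, r = 45.575°, D_min = 230.365°, rainbow angle = 50.365°.
Angular width = |53.222° − 50.365°| = 2.857°.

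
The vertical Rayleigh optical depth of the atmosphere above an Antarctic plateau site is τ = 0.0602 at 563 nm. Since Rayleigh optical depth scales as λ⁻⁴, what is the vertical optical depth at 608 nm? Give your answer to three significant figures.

0.0443

τ(608 nm) = τ(563 nm) × (563/608)⁴ = 0.0602 × (0.9260)⁴ = 0.0602 × 0.7352 = 0.0443.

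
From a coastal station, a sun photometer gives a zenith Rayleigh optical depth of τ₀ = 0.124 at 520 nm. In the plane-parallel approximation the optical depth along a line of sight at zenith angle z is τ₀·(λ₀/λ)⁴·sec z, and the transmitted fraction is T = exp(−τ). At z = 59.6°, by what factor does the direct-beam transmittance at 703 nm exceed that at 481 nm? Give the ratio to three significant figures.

Airmass: sec 59.6° = 1.9762.
τ(703 nm) = 0.124 × (520/703)⁴ × 1.9762 = 0.124 × 0.2994 × 1.9762 = 0.0734.
τ(481 nm) = 0.124 × (520/481)⁴ × 1.9762 = 0.124 × 1.3659 × 1.9762 = 0.3347.
T(703)/T(481) = exp(τ_B − τ_A) = exp(0.2614) = 1.2987.

1.30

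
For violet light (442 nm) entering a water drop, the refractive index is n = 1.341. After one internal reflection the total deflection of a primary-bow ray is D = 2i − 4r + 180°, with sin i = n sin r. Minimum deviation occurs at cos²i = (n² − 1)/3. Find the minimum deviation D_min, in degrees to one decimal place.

cos²i = (1.79828 − 1)/3 = 0.26609; i = arccos(0.51584) = 58.946°.
sin r = sin 58.946°/1.341 = 0.63884; r = 39.705°.
D_min = 2·58.946° − 4·39.705° + 180° = 139.071°.

139.1°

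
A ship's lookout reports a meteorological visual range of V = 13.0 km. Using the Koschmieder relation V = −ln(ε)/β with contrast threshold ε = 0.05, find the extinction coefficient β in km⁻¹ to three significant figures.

0.230 km⁻¹

β = −ln(0.05) / V = 2.996 / 13.0 = 0.2304 km⁻¹.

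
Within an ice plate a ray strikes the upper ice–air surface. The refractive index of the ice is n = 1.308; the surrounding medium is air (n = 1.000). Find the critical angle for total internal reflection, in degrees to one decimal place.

49.9°

sin θ_c = n_air / n = 1.000 / 1.308 = 0.7645.
θ_c = arcsin(0.7645) = 49.86°.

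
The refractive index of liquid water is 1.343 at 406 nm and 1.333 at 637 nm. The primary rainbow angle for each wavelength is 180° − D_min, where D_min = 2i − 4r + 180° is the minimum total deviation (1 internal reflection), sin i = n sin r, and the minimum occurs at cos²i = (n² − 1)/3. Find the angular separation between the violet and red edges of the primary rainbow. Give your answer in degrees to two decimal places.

1.43°

At 406 nm (n = 1.343): cos²i = 0.26788 → i = 58.830°, r = 39.577°, D_min = 139.354°, rainbow angle = 40.646°.
At 637 nm (n = 1.333): cos²i = 0.25896 → i = 59.410°, r = 40.225°, D_min = 137.922°, rainbow angle = 42.078°.
Angular width = |40.646° − 42.078°| = 1.432°.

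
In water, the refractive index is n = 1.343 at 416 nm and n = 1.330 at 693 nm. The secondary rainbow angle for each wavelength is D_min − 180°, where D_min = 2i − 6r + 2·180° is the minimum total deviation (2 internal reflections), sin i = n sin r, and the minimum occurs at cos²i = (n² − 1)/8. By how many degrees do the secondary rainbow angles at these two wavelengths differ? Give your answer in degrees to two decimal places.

At 416 nm (n = 1.343): cos²i = 0.10046 → i = 71.522°, r = 44.928°, D_min = 233.478°, rainbow angle = 53.478°.
At 693 nm (n = 1.330): cos²i = 0.09611 → i = 71.940°, r = 45.630°, D_min = 230.101°, rainbow angle = 50.101°.
Angular width = |53.478° − 50.101°| = 3.377°.

3.38°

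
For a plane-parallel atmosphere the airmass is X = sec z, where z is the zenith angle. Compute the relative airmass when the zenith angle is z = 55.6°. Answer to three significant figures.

1.77

X = sec z = 1/cos 55.6° = 1/0.5650 = 1.7700.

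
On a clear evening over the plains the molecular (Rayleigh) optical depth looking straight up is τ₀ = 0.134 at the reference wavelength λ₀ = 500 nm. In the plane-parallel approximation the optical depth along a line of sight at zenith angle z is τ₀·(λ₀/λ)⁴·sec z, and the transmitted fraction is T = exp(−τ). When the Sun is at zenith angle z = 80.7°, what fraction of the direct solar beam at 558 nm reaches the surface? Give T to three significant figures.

0.586

sec 80.7° = 6.1880.
τ = 0.134 × (500/558)⁴ × 6.1880 = 0.134 × 0.6447 × 6.1880 = 0.5346.
T = exp(−0.5346) = 0.5859.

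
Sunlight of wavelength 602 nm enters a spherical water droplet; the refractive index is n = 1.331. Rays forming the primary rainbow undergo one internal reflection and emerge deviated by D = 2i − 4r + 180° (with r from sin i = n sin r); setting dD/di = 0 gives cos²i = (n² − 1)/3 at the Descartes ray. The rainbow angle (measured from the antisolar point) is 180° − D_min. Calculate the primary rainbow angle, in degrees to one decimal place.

cos²i = (1.77156 − 1)/3 = 0.25719; i = arccos(0.50714) = 59.527°.
sin r = sin 59.527°/1.331 = 0.64753; r = 40.356°.
D_min = 2·59.527° − 4·40.356° + 180° = 137.630°.
Rainbow angle = 180° − D_min = 42.370°.

42.4°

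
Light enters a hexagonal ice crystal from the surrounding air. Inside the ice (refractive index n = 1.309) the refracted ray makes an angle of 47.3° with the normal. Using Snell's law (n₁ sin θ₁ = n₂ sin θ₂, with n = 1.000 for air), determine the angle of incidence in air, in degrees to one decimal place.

74.2°

Snell: sin θ_i = n · sin θ_r = 1.309 × sin 47.3° = 1.309 × 0.7349 = 0.9620.
θ_i = arcsin(0.9620) = 74.15°.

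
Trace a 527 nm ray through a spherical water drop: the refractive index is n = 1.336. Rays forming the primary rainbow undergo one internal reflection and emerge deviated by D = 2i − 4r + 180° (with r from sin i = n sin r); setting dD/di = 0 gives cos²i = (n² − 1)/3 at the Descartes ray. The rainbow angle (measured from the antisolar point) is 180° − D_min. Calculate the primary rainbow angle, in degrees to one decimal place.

cos²i = (1.78490 − 1)/3 = 0.26163; i = arccos(0.51150) = 59.236°.
sin r = sin 59.236°/1.336 = 0.64318; r = 40.029°.
D_min = 2·59.236° − 4·40.029° + 180° = 138.356°.
Rainbow angle = 180° − D_min = 41.644°.

41.6°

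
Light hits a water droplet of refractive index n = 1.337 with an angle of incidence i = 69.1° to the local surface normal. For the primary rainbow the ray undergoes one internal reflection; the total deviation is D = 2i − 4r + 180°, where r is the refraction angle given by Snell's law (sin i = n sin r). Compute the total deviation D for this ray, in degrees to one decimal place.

140.9°

sin r = sin 69.1° / 1.337 = 0.9342/1.337 = 0.6987; r = 44.33°.
D = 2·69.1° − 4·44.33° + 180° = 138.20° − 177.30° + 180° = 140.90°.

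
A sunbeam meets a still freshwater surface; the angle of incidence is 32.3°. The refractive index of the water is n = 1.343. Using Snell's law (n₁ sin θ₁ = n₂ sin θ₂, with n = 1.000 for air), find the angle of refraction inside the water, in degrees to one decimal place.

23.4°

Snell: sin θ_r = sin θ_i / n = sin 32.3° / 1.343 = 0.5344 / 1.343 = 0.3979.
θ_r = arcsin(0.3979) = 23.45°.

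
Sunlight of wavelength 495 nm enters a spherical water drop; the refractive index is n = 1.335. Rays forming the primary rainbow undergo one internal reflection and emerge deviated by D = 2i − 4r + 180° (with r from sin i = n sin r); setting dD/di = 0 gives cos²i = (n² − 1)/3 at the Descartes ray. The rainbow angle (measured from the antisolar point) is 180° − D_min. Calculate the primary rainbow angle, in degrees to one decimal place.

41.8°

cos²i = (1.78222 − 1)/3 = 0.26074; i = arccos(0.51063) = 59.294°.
sin r = sin 59.294°/1.335 = 0.64405; r = 40.094°.
D_min = 2·59.294° − 4·40.094° + 180° = 138.212°.
Rainbow angle = 180° − D_min = 41.788°.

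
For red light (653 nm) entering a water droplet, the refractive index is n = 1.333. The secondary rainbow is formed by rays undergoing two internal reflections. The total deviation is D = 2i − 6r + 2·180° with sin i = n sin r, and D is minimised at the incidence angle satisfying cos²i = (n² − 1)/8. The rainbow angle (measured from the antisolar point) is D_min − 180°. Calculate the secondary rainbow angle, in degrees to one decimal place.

cos²i = (1.77689 − 1)/8 = 0.09711; i = arccos(0.31163) = 71.843°.
sin r = sin 71.843°/1.333 = 0.71283; r = 45.466°.
D_min = 2·71.843° − 6·45.466° + 360° = 230.891°.
Rainbow angle = D_min − 180° = 50.891°.

50.9°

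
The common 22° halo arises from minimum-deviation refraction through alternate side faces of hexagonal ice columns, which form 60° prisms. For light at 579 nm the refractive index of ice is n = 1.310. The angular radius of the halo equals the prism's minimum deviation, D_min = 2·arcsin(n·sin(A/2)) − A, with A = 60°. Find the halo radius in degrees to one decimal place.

n·sin(A/2) = 1.310 × sin 30° = 1.310 × 0.5000 = 0.6550.
D_min = 2·arcsin(0.6550) − 60° = 2 × 40.920° − 60° = 21.839°.

21.8°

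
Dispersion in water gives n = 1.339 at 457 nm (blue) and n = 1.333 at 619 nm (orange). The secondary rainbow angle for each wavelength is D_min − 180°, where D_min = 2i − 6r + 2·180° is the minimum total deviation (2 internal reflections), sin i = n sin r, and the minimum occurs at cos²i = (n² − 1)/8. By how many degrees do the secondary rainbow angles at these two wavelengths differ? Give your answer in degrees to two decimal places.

1.56°

At 457 nm (n = 1.339): cos²i = 0.09912 → i = 71.650°, r = 45.141°, D_min = 232.451°, rainbow angle = 52.451°.
At 619 nm (n = 1.333): cos²i = 0.09711 → i = 71.843°, r = 45.466°, D_min = 230.891°, rainbow angle = 50.891°.
Angular width = |52.451° − 50.891°| = 1.560°.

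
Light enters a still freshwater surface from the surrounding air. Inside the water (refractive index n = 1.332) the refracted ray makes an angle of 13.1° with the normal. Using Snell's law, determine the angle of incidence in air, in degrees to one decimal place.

17.6°

Snell: sin θ_i = n · sin θ_r = 1.332 × sin 13.1° = 1.332 × 0.2267 = 0.3019.
θ_i = arcsin(0.3019) = 17.57°.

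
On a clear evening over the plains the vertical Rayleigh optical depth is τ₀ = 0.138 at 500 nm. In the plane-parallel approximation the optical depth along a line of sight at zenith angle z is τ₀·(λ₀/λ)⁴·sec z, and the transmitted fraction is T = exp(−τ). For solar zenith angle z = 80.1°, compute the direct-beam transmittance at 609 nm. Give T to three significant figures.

0.694

sec 80.1° = 5.8164.
τ = 0.138 × (500/609)⁴ × 5.8164 = 0.138 × 0.4544 × 5.8164 = 0.3647.
T = exp(−0.3647) = 0.6944.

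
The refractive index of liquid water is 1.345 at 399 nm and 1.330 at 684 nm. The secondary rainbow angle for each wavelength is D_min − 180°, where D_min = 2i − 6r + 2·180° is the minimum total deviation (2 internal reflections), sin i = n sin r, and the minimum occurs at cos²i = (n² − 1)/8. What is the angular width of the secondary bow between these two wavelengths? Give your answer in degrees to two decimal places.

3.89°

At 399 nm (n = 1.345): cos²i = 0.10113 → i = 71.458°, r = 44.821°, D_min = 233.987°, rainbow angle = 53.987°.
At 684 nm (n = 1.330): cos²i = 0.09611 → i = 71.940°, r = 45.630°, D_min = 230.101°, rainbow angle = 50.101°.
Angular width = |53.987° − 50.101°| = 3.886°.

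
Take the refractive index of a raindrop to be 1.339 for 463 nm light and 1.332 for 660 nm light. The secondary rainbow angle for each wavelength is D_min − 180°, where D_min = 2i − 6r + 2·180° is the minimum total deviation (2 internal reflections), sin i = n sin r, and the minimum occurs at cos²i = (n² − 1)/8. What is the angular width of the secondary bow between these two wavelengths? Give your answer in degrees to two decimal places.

1.82°

At 463 nm (n = 1.339): cos²i = 0.09912 → i = 71.650°, r = 45.141°, D_min = 232.451°, rainbow angle = 52.451°.
At 660 nm (n = 1.332): cos²i = 0.09678 → i = 71.875°, r = 45.520°, D_min = 230.628°, rainbow angle = 50.628°.
Angular width = |52.451° − 50.628°| = 1.823°.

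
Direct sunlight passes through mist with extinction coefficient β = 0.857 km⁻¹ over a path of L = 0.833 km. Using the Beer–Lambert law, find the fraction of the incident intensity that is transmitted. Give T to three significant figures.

0.490

τ = β·L = 0.857 × 0.833 = 0.7139.
T = exp(−0.7139) = 0.4897.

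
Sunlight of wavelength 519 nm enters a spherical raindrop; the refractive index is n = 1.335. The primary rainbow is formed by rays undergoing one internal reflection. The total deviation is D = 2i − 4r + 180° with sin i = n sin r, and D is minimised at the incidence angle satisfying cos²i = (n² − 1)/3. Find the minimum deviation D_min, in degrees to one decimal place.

138.2°

cos²i = (1.78222 − 1)/3 = 0.26074; i = arccos(0.51063) = 59.294°.
sin r = sin 59.294°/1.335 = 0.64405; r = 40.094°.
D_min = 2·59.294° − 4·40.094° + 180° = 138.212°.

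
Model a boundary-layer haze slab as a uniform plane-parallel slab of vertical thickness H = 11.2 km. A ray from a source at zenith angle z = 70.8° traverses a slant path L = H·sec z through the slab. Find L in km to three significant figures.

34.1 km

sec z = 1/cos 70.8° = 3.0407.
L = 11.2 × 3.0407 = 34.056 km.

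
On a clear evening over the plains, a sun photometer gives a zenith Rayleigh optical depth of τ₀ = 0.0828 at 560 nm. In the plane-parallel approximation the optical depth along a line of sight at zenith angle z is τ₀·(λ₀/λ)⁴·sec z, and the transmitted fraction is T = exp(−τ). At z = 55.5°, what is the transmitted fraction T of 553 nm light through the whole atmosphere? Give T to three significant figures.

0.858

sec 55.5° = 1.7655.
τ = 0.0828 × (560/553)⁴ × 1.7655 = 0.0828 × 1.0516 × 1.7655 = 0.1537.
T = exp(−0.1537) = 0.8575.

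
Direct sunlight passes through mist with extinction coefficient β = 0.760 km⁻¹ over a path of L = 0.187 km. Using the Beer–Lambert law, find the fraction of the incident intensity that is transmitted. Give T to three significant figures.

0.868

τ = β·L = 0.760 × 0.187 = 0.1421.
T = exp(−0.1421) = 0.8675.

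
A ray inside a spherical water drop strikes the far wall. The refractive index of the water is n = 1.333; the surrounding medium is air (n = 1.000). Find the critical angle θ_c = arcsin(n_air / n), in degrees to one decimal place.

sin θ_c = n_air / n = 1.000 / 1.333 = 0.7502.
θ_c = arcsin(0.7502) = 48.61°.

48.6°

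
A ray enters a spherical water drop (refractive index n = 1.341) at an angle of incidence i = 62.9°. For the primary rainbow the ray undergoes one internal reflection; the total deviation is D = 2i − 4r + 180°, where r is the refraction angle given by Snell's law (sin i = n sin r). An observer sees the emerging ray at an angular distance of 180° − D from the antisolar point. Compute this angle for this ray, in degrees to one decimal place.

40.6°

sin r = sin 62.9° / 1.341 = 0.8902/1.341 = 0.6638; r = 41.59°.
D = 2·62.9° − 4·41.59° + 180° = 125.80° − 166.37° + 180° = 139.43°.
Angle from antisolar point = 180° − D = 40.57°.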